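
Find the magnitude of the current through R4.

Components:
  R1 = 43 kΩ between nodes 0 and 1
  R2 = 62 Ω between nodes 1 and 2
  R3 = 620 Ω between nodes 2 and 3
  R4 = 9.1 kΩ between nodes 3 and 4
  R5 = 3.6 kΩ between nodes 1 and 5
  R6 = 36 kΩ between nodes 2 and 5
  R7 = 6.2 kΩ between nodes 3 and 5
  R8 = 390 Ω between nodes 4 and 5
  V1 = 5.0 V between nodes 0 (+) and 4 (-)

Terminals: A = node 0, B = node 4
Nodal analysis, taking node 4 as the 0 V reference.
Source V1 fixes V_0 = 5 V.
KCL at each unknown node (sum of currents leaving = 0; resistances in Ω):
  Node 1: (V_1 - 5)/43000 + (V_1 - V_2)/62 + (V_1 - V_5)/3600 = 0
  Node 2: (V_2 - V_1)/62 + (V_2 - V_3)/620 + (V_2 - V_5)/36000 = 0
  Node 3: (V_3 - V_2)/620 + (V_3 - 0)/9100 + (V_3 - V_5)/6200 = 0
  Node 5: (V_5 - V_1)/3600 + (V_5 - V_2)/36000 + (V_5 - V_3)/6200 + (V_5 - 0)/390 = 0
Collecting terms (coefficients in siemens):
  0.01643·V_1 - 0.01613·V_2 - 0.0002778·V_5 = 0.0001163
  0.01777·V_2 - 0.01613·V_1 - 0.001613·V_3 - 0.00002778·V_5 = 0
  0.001884·V_3 - 0.001613·V_2 - 0.0001613·V_5 = 0
  0.003031·V_5 - 0.0002778·V_1 - 0.00002778·V_2 - 0.0001613·V_3 = 0
Solving these 4 simultaneous equations (Gaussian elimination) gives:
  V_1 = 0.2362 V, V_2 = 0.2328 V, V_3 = 0.2022 V, V_5 = 0.03454 V
I_R4 = (V_3 - V_4)/R4 = (0.2022 - 0)/9100 = 0.00002222 A
|I_R4| = 0.00002222 A

Final answer: |I_R4| = 2.222e-05 A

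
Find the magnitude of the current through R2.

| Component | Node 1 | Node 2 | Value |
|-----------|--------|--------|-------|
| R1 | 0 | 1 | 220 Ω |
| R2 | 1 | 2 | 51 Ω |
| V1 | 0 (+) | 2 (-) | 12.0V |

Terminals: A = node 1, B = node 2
Nodal analysis, taking node 2 as the 0 V reference.
Source V1 fixes V_0 = 12 V.
KCL at each unknown node (sum of currents leaving = 0; resistances in Ω):
  Node 1: (V_1 - 12)/220 + (V_1 - 0)/51 = 0
Collecting terms: 0.02415 × V_1 = 0.05455  =>  V_1 = 2.258 V
I_R2 = (V_1 - V_2)/R2 = (2.258 - 0)/51 = 0.04428 A
|I_R2| = 0.04428 A

Final answer: |I_R2| = 0.04428 A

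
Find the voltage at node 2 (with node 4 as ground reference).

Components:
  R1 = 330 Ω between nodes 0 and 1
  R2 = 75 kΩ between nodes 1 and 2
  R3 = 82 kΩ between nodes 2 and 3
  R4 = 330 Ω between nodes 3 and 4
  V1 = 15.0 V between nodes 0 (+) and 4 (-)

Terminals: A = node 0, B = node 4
Nodal analysis, taking node 4 as the 0 V reference.
Source V1 fixes V_0 = 15 V.
KCL at each unknown node (sum of currents leaving = 0; resistances in Ω):
  Node 1: (V_1 - 15)/330 + (V_1 - V_2)/75000 = 0
  Node 2: (V_2 - V_1)/75000 + (V_2 - V_3)/82000 = 0
  Node 3: (V_3 - V_2)/82000 + (V_3 - 0)/330 = 0
Collecting terms (coefficients in siemens):
  0.003044·V_1 - 0.00001333·V_2 = 0.04545
  0.00002553·V_2 - 0.00001333·V_1 - 0.0000122·V_3 = 0
  0.003042·V_3 - 0.0000122·V_2 = 0
Solving these 3 simultaneous equations (Gaussian elimination) gives:
  V_1 = 14.97 V, V_2 = 7.833 V, V_3 = 0.0314 V
The requested potential is V_2 = 7.833 V.

Final answer: V_2 = 7.833 V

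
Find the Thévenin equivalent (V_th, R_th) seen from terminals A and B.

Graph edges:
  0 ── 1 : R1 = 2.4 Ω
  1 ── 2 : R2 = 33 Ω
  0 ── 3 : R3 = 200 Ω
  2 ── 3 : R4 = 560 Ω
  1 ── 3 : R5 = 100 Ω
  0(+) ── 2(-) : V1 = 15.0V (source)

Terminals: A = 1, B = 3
Step 1 — V_th is the open-circuit voltage V_A - V_B (nothing connected across the terminals).
Nodal analysis, taking node 2 as the 0 V reference.
Source V1 fixes V_0 = 15 V.
KCL at each unknown node (sum of currents leaving = 0; resistances in Ω):
  Node 1: (V_1 - 15)/2.4 + (V_1 - 0)/33 + (V_1 - V_3)/100 = 0
  Node 3: (V_3 - 15)/200 + (V_3 - 0)/560 + (V_3 - V_1)/100 = 0
Collecting terms (coefficients in siemens):
  0.457·V_1 - 0.01·V_3 = 6.25
  0.01679·V_3 - 0.01·V_1 = 0.075
Determinant D = (0.457)(0.01679) - (-0.01)(-0.01) = 0.007571
V_1 = [(6.25)(0.01679) - (-0.01)(0.075)]/D = 13.96 V
V_3 = [(0.457)(0.075) - (6.25)(-0.01)]/D = 12.78 V
V_th = V_1 - V_3 = 13.96 - 12.78 = 1.174 V
Step 2 — R_th: zero the source — replace V1 by a short circuit (node 2 merges into node 0) — and find the resistance seen between A (node 1) and B (node 3).
Reduce the network between node 1 (A) and node 3 (B) by series/parallel combination:
  Rp1 = R1 ‖ R2 (parallel, both between nodes 0 and 1) = 1/(1/2.4 + 1/33) = 2.237 Ω
  Rp2 = R3 ‖ R4 (parallel, both between nodes 0 and 3) = 1/(1/200 + 1/560) = 147.4 Ω
  Rs1 = Rp1 + Rp2 (series, joined only at node 0) = 2.237 + 147.4 = 149.6 Ω
  Rp3 = R5 ‖ Rs1 (parallel, both between nodes 1 and 3) = 1/(1/100 + 1/149.6) = 59.94 Ω
R_th = 59.94 Ω

Final answer: V_th = 1.174 V, R_th = 59.94 Ω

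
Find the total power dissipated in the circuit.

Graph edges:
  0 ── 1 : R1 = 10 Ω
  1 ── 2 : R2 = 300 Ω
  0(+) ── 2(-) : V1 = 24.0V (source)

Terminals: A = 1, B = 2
Nodal analysis, taking node 2 as the 0 V reference.
Source V1 fixes V_0 = 24 V.
KCL at each unknown node (sum of currents leaving = 0; resistances in Ω):
  Node 1: (V_1 - 24)/10 + (V_1 - 0)/300 = 0
Collecting terms: 0.1033 × V_1 = 2.4  =>  V_1 = 23.23 V
Power in each resistor, P = (ΔV)²/R:
  P_R1 = (24 - 23.23)²/10 = 0.05994 W
  P_R2 = (23.23 - 0)²/300 = 1.798 W
P_total = P_R1 + P_R2 = 1.858 W

Final answer: 1.858 W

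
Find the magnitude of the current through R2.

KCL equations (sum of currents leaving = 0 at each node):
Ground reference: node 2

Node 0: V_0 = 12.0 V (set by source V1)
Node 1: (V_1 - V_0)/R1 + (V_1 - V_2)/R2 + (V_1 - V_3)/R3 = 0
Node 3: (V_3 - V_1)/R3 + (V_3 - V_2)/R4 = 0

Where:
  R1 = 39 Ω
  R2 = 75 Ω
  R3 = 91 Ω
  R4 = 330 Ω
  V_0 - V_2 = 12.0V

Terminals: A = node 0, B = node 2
Nodal analysis, taking node 2 as the 0 V reference.
Source V1 fixes V_0 = 12 V.
KCL at each unknown node (sum of currents leaving = 0; resistances in Ω):
  Node 1: (V_1 - 12)/39 + (V_1 - 0)/75 + (V_1 - V_3)/91 = 0
  Node 3: (V_3 - V_1)/91 + (V_3 - 0)/330 = 0
Collecting terms (coefficients in siemens):
  0.04996·V_1 - 0.01099·V_3 = 0.3077
  0.01402·V_3 - 0.01099·V_1 = 0
Determinant D = (0.04996)(0.01402) - (-0.01099)(-0.01099) = 0.0005797
V_1 = [(0.3077)(0.01402) - (-0.01099)(0)]/D = 7.441 V
V_3 = [(0.04996)(0) - (0.3077)(-0.01099)]/D = 5.833 V
I_R2 = (V_1 - V_2)/R2 = (7.441 - 0)/75 = 0.09922 A
|I_R2| = 0.09922 A

Final answer: |I_R2| = 0.09922 A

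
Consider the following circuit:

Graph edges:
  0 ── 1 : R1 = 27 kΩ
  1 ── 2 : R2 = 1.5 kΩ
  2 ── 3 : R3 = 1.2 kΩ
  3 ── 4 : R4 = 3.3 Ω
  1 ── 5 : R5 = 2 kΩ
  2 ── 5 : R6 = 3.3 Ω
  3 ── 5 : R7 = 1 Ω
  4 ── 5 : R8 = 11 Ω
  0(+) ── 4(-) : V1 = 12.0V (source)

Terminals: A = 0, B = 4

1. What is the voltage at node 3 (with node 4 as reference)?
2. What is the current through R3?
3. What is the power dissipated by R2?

Nodal analysis, taking node 4 as the 0 V reference.
Source V1 fixes V_0 = 12 V.
KCL at each unknown node (sum of currents leaving = 0; resistances in Ω):
  Node 1: (V_1 - 12)/27000 + (V_1 - V_2)/1500 + (V_1 - V_5)/2000 = 0
  Node 2: (V_2 - V_1)/1500 + (V_2 - V_3)/1200 + (V_2 - V_5)/3.3 = 0
  Node 3: (V_3 - V_2)/1200 + (V_3 - 0)/3.3 + (V_3 - V_5)/1 = 0
  Node 5: (V_5 - V_1)/2000 + (V_5 - V_2)/3.3 + (V_5 - V_3)/1 + (V_5 - 0)/11 = 0
Collecting terms (coefficients in siemens):
  0.001204·V_1 - 0.0006667·V_2 - 0.0005·V_5 = 0.0004444
  0.3045·V_2 - 0.0006667·V_1 - 0.0008333·V_3 - 0.303·V_5 = 0
  1.304·V_3 - 0.0008333·V_2 - 1·V_5 = 0
  1.394·V_5 - 0.0005·V_1 - 0.303·V_2 - 1·V_3 = 0
Solving these 4 simultaneous equations (Gaussian elimination) gives:
  V_1 = 0.371 V, V_2 = 0.002139 V, V_3 = 0.001022 V, V_5 = 0.001331 V
Part 1:
  Read off the nodal solution: V_3 = 0.001022 V
Part 2:
  I_R3 = (V_2 - V_3)/R3 = (0.002139 - 0.001022)/1200 = 0.0000009309 A
  Magnitude: I_R3 = 0.0000009309 A
Part 3:
  I_R2 = (V_1 - V_2)/R2 = (0.371 - 0.002139)/1500 = 0.0002459 A
  P_R2 = I_R2² × R2 = (0.0002459)² × 1500 = 0.00009069 W

Final answers:
1. V_3 = 0.001022 V
2. I_R3 = 9.309e-07 A
3. P_R2 = 9.069e-05 W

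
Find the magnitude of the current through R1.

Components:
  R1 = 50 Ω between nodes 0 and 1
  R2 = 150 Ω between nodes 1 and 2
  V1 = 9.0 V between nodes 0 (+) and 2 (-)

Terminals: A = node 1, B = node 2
Nodal analysis, taking node 2 as the 0 V reference.
Source V1 fixes V_0 = 9 V.
KCL at each unknown node (sum of currents leaving = 0; resistances in Ω):
  Node 1: (V_1 - 9)/50 + (V_1 - 0)/150 = 0
Collecting terms: 0.02667 × V_1 = 0.18  =>  V_1 = 6.75 V
I_R1 = (V_0 - V_1)/R1 = (9 - 6.75)/50 = 0.045 A
|I_R1| = 0.045 A

Final answer: |I_R1| = 0.045 A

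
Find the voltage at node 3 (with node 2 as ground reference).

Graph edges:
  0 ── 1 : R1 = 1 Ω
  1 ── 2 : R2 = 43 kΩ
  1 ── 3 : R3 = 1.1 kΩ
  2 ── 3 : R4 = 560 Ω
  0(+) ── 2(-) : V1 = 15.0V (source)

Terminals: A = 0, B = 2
Nodal analysis, taking node 2 as the 0 V reference.
Source V1 fixes V_0 = 15 V.
KCL at each unknown node (sum of currents leaving = 0; resistances in Ω):
  Node 1: (V_1 - 15)/1 + (V_1 - 0)/43000 + (V_1 - V_3)/1100 = 0
  Node 3: (V_3 - V_1)/1100 + (V_3 - 0)/560 = 0
Collecting terms (coefficients in siemens):
  1.001·V_1 - 0.0009091·V_3 = 15
  0.002695·V_3 - 0.0009091·V_1 = 0
Determinant D = (1.001)(0.002695) - (-0.0009091)(-0.0009091) = 0.002696
V_1 = [(15)(0.002695) - (-0.0009091)(0)]/D = 14.99 V
V_3 = [(1.001)(0) - (15)(-0.0009091)]/D = 5.057 V
The requested potential is V_3 = 5.057 V.

Final answer: V_3 = 5.057 V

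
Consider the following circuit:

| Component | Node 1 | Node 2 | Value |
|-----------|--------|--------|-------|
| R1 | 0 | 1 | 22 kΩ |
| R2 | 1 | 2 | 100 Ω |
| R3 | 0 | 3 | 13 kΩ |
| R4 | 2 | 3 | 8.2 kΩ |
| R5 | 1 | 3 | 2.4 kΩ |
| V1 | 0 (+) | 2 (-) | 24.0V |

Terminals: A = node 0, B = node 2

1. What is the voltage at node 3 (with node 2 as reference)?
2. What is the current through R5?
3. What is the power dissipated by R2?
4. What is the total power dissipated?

Nodal analysis, taking node 2 as the 0 V reference.
Source V1 fixes V_0 = 24 V.
KCL at each unknown node (sum of currents leaving = 0; resistances in Ω):
  Node 1: (V_1 - 24)/22000 + (V_1 - 0)/100 + (V_1 - V_3)/2400 = 0
  Node 3: (V_3 - 24)/13000 + (V_3 - 0)/8200 + (V_3 - V_1)/2400 = 0
Collecting terms (coefficients in siemens):
  0.01046·V_1 - 0.0004167·V_3 = 0.001091
  0.0006155·V_3 - 0.0004167·V_1 = 0.001846
Determinant D = (0.01046)(0.0006155) - (-0.0004167)(-0.0004167) = 0.000006266
V_1 = [(0.001091)(0.0006155) - (-0.0004167)(0.001846)]/D = 0.2299 V
V_3 = [(0.01046)(0.001846) - (0.001091)(-0.0004167)]/D = 3.155 V
Part 1:
  Read off the nodal solution: V_3 = 3.155 V
Part 2:
  I_R5 = (V_1 - V_3)/R5 = (0.2299 - 3.155)/2400 = -0.001219 A
  Magnitude: I_R5 = 0.001219 A
Part 3:
  I_R2 = (V_1 - V_2)/R2 = (0.2299 - 0)/100 = 0.002299 A
  P_R2 = I_R2² × R2 = (0.002299)² × 100 = 0.0005286 W
Part 4:
  Power in each resistor, P = (ΔV)²/R:
    P_R1 = (24 - 0.2299)²/22000 = 0.02568 W
    P_R2 = (0.2299 - 0)²/100 = 0.0005286 W
    P_R3 = (24 - 3.155)²/13000 = 0.03342 W
    P_R4 = (0 - 3.155)²/8200 = 0.001214 W
    P_R5 = (0.2299 - 3.155)²/2400 = 0.003565 W
  P_total = P_R1 + P_R2 + P_R3 + P_R4 + P_R5 = 0.06441 W

Final answers:
1. V_3 = 3.155 V
2. I_R5 = 0.001219 A
3. P_R2 = 0.0005286 W
4. P_total = 0.06441 W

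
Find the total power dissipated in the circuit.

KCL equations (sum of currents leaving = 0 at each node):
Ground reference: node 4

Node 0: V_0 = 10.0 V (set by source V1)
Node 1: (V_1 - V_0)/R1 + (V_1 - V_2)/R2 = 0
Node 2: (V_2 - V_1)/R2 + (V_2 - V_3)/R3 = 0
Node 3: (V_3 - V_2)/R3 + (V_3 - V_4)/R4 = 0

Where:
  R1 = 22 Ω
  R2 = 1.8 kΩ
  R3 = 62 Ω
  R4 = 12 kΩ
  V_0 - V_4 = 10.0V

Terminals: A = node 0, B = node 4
Nodal analysis, taking node 4 as the 0 V reference.
Source V1 fixes V_0 = 10 V.
KCL at each unknown node (sum of currents leaving = 0; resistances in Ω):
  Node 1: (V_1 - 10)/22 + (V_1 - V_2)/1800 = 0
  Node 2: (V_2 - V_1)/1800 + (V_2 - V_3)/62 = 0
  Node 3: (V_3 - V_2)/62 + (V_3 - 0)/12000 = 0
Collecting terms (coefficients in siemens):
  0.04601·V_1 - 0.0005556·V_2 = 0.4545
  0.01668·V_2 - 0.0005556·V_1 - 0.01613·V_3 = 0
  0.01621·V_3 - 0.01613·V_2 = 0
Solving these 3 simultaneous equations (Gaussian elimination) gives:
  V_1 = 9.984 V, V_2 = 8.688 V, V_3 = 8.643 V
Power in each resistor, P = (ΔV)²/R:
  P_R1 = (10 - 9.984)²/22 = 0.00001141 W
  P_R2 = (9.984 - 8.688)²/1800 = 0.0009338 W
  P_R3 = (8.688 - 8.643)²/62 = 0.00003216 W
  P_R4 = (8.643 - 0)²/12000 = 0.006225 W
P_total = P_R1 + P_R2 + P_R3 + P_R4 = 0.007203 W

Final answer: 0.007203 W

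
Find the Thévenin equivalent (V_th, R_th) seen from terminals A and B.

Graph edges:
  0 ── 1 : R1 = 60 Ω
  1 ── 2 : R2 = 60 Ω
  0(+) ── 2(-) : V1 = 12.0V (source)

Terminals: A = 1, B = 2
Step 1 — V_th is the open-circuit voltage V_A - V_B (nothing connected across the terminals).
Nodal analysis, taking node 2 as the 0 V reference.
Source V1 fixes V_0 = 12 V.
KCL at each unknown node (sum of currents leaving = 0; resistances in Ω):
  Node 1: (V_1 - 12)/60 + (V_1 - 0)/60 = 0
Collecting terms: 0.03333 × V_1 = 0.2  =>  V_1 = 6 V
V_th = V_1 - V_2 = 6 - 0 = 6 V
Step 2 — R_th: zero the source — replace V1 by a short circuit (node 2 merges into node 0) — and find the resistance seen between A (node 1) and B (node 0).
Reduce the network between node 1 (A) and node 0 (B) by series/parallel combination:
  Rp1 = R1 ‖ R2 (parallel, both between nodes 0 and 1) = 1/(1/60 + 1/60) = 30 Ω
R_th = 30 Ω

Final answer: V_th = 6 V, R_th = 30 Ω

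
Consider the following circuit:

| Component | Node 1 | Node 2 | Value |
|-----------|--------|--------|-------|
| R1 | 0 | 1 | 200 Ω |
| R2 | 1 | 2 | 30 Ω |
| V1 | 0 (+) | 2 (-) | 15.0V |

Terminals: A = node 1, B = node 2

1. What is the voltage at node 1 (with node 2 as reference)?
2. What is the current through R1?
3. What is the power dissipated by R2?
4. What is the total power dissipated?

Nodal analysis, taking node 2 as the 0 V reference.
Source V1 fixes V_0 = 15 V.
KCL at each unknown node (sum of currents leaving = 0; resistances in Ω):
  Node 1: (V_1 - 15)/200 + (V_1 - 0)/30 = 0
Collecting terms: 0.03833 × V_1 = 0.075  =>  V_1 = 1.957 V
Part 1:
  Read off the nodal solution: V_1 = 1.957 V
Part 2:
  I_R1 = (V_0 - V_1)/R1 = (15 - 1.957)/200 = 0.06522 A
  Magnitude: I_R1 = 0.06522 A
Part 3:
  I_R2 = (V_1 - V_2)/R2 = (1.957 - 0)/30 = 0.06522 A
  P_R2 = I_R2² × R2 = (0.06522)² × 30 = 0.1276 W
Part 4:
  Power in each resistor, P = (ΔV)²/R:
    P_R1 = (15 - 1.957)²/200 = 0.8507 W
    P_R2 = (1.957 - 0)²/30 = 0.1276 W
  P_total = P_R1 + P_R2 = 0.9783 W

Final answers:
1. V_1 = 1.957 V
2. I_R1 = 0.06522 A
3. P_R2 = 0.1276 W
4. P_total = 0.9783 W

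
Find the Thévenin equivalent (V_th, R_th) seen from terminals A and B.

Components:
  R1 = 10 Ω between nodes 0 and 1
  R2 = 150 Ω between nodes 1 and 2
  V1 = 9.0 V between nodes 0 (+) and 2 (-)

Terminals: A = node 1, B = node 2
Step 1 — V_th is the open-circuit voltage V_A - V_B (nothing connected across the terminals).
Nodal analysis, taking node 2 as the 0 V reference.
Source V1 fixes V_0 = 9 V.
KCL at each unknown node (sum of currents leaving = 0; resistances in Ω):
  Node 1: (V_1 - 9)/10 + (V_1 - 0)/150 = 0
Collecting terms: 0.1067 × V_1 = 0.9  =>  V_1 = 8.438 V
V_th = V_1 - V_2 = 8.438 - 0 = 8.438 V
Step 2 — R_th: zero the source — replace V1 by a short circuit (node 2 merges into node 0) — and find the resistance seen between A (node 1) and B (node 0).
Reduce the network between node 1 (A) and node 0 (B) by series/parallel combination:
  Rp1 = R1 ‖ R2 (parallel, both between nodes 0 and 1) = 1/(1/10 + 1/150) = 9.375 Ω
R_th = 9.375 Ω

Final answer: V_th = 8.438 V, R_th = 9.375 Ω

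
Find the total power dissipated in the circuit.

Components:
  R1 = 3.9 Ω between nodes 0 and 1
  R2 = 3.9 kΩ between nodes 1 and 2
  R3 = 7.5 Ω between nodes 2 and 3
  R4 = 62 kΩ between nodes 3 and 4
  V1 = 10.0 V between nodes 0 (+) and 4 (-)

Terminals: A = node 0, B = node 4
Nodal analysis, taking node 4 as the 0 V reference.
Source V1 fixes V_0 = 10 V.
KCL at each unknown node (sum of currents leaving = 0; resistances in Ω):
  Node 1: (V_1 - 10)/3.9 + (V_1 - V_2)/3900 = 0
  Node 2: (V_2 - V_1)/3900 + (V_2 - V_3)/7.5 = 0
  Node 3: (V_3 - V_2)/7.5 + (V_3 - 0)/62000 = 0
Collecting terms (coefficients in siemens):
  0.2567·V_1 - 0.0002564·V_2 = 2.564
  0.1336·V_2 - 0.0002564·V_1 - 0.1333·V_3 = 0
  0.1333·V_3 - 0.1333·V_2 = 0
Solving these 3 simultaneous equations (Gaussian elimination) gives:
  V_1 = 9.999 V, V_2 = 9.408 V, V_3 = 9.407 V
Power in each resistor, P = (ΔV)²/R:
  P_R1 = (10 - 9.999)²/3.9 = 0.00000008977 W
  P_R2 = (9.999 - 9.408)²/3900 = 0.00008977 W
  P_R3 = (9.408 - 9.407)²/7.5 = 0.0000001726 W
  P_R4 = (9.407 - 0)²/62000 = 0.001427 W
P_total = P_R1 + P_R2 + P_R3 + P_R4 = 0.001517 W

Final answer: 0.001517 W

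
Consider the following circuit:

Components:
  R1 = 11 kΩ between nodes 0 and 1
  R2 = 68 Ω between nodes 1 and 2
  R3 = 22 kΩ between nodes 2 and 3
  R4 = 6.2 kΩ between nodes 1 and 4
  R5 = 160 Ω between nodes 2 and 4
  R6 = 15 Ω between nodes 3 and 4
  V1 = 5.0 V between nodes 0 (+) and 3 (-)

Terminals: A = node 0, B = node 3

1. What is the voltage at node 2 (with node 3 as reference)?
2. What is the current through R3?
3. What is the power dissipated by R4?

Nodal analysis, taking node 3 as the 0 V reference.
Source V1 fixes V_0 = 5 V.
KCL at each unknown node (sum of currents leaving = 0; resistances in Ω):
  Node 1: (V_1 - 5)/11000 + (V_1 - V_2)/68 + (V_1 - V_4)/6200 = 0
  Node 2: (V_2 - V_1)/68 + (V_2 - 0)/22000 + (V_2 - V_4)/160 = 0
  Node 4: (V_4 - V_1)/6200 + (V_4 - V_2)/160 + (V_4 - 0)/15 = 0
Collecting terms (coefficients in siemens):
  0.01496·V_1 - 0.01471·V_2 - 0.0001613·V_4 = 0.0004545
  0.021·V_2 - 0.01471·V_1 - 0.00625·V_4 = 0
  0.07308·V_4 - 0.0001613·V_1 - 0.00625·V_2 = 0
Solving these 3 simultaneous equations (Gaussian elimination) gives:
  V_1 = 0.104 V, V_2 = 0.07478 V, V_4 = 0.006625 V
Part 1:
  Read off the nodal solution: V_2 = 0.07478 V
Part 2:
  I_R3 = (V_2 - V_3)/R3 = (0.07478 - 0)/22000 = 0.000003399 A
  Magnitude: I_R3 = 0.000003399 A
Part 3:
  I_R4 = (V_1 - V_4)/R4 = (0.104 - 0.006625)/6200 = 0.0000157 A
  P_R4 = I_R4² × R4 = (0.0000157)² × 6200 = 0.000001529 W

Final answers:
1. V_2 = 0.07478 V
2. I_R3 = 3.399e-06 A
3. P_R4 = 1.529e-06 W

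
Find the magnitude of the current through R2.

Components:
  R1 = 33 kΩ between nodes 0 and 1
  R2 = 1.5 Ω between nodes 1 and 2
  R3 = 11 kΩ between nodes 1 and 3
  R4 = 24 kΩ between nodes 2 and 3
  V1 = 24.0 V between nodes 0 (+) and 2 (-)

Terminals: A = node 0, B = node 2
Nodal analysis, taking node 2 as the 0 V reference.
Source V1 fixes V_0 = 24 V.
KCL at each unknown node (sum of currents leaving = 0; resistances in Ω):
  Node 1: (V_1 - 24)/33000 + (V_1 - 0)/1.5 + (V_1 - V_3)/11000 = 0
  Node 3: (V_3 - V_1)/11000 + (V_3 - 0)/24000 = 0
Collecting terms (coefficients in siemens):
  0.6668·V_1 - 0.00009091·V_3 = 0.0007273
  0.0001326·V_3 - 0.00009091·V_1 = 0
Determinant D = (0.6668)(0.0001326) - (-0.00009091)(-0.00009091) = 0.00008839
V_1 = [(0.0007273)(0.0001326) - (-0.00009091)(0)]/D = 0.001091 V
V_3 = [(0.6668)(0) - (0.0007273)(-0.00009091)]/D = 0.000748 V
I_R2 = (V_1 - V_2)/R2 = (0.001091 - 0)/1.5 = 0.0007272 A
|I_R2| = 0.0007272 A

Final answer: |I_R2| = 0.0007272 A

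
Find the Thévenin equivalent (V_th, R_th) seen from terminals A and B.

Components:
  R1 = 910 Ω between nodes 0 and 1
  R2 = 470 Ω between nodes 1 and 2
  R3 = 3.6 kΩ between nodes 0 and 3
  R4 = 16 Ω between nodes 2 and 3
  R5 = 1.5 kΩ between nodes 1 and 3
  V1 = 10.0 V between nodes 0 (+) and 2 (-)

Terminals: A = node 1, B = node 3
Step 1 — V_th is the open-circuit voltage V_A - V_B (nothing connected across the terminals).
Nodal analysis, taking node 2 as the 0 V reference.
Source V1 fixes V_0 = 10 V.
KCL at each unknown node (sum of currents leaving = 0; resistances in Ω):
  Node 1: (V_1 - 10)/910 + (V_1 - 0)/470 + (V_1 - V_3)/1500 = 0
  Node 3: (V_3 - 10)/3600 + (V_3 - 0)/16 + (V_3 - V_1)/1500 = 0
Collecting terms (coefficients in siemens):
  0.003893·V_1 - 0.0006667·V_3 = 0.01099
  0.06344·V_3 - 0.0006667·V_1 = 0.002778
Determinant D = (0.003893)(0.06344) - (-0.0006667)(-0.0006667) = 0.0002466
V_1 = [(0.01099)(0.06344) - (-0.0006667)(0.002778)]/D = 2.835 V
V_3 = [(0.003893)(0.002778) - (0.01099)(-0.0006667)]/D = 0.07357 V
V_th = V_1 - V_3 = 2.835 - 0.07357 = 2.762 V
Step 2 — R_th: zero the source — replace V1 by a short circuit (node 2 merges into node 0) — and find the resistance seen between A (node 1) and B (node 3).
Reduce the network between node 1 (A) and node 3 (B) by series/parallel combination:
  Rp1 = R1 ‖ R2 (parallel, both between nodes 0 and 1) = 1/(1/910 + 1/470) = 309.9 Ω
  Rp2 = R3 ‖ R4 (parallel, both between nodes 0 and 3) = 1/(1/3600 + 1/16) = 15.93 Ω
  Rs1 = Rp1 + Rp2 (series, joined only at node 0) = 309.9 + 15.93 = 325.9 Ω
  Rp3 = R5 ‖ Rs1 (parallel, both between nodes 1 and 3) = 1/(1/1500 + 1/325.9) = 267.7 Ω
R_th = 267.7 Ω

Final answer: V_th = 2.762 V, R_th = 267.7 Ω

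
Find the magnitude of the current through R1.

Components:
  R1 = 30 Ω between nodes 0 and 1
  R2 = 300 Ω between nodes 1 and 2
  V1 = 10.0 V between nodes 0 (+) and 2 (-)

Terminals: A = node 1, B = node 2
Nodal analysis, taking node 2 as the 0 V reference.
Source V1 fixes V_0 = 10 V.
KCL at each unknown node (sum of currents leaving = 0; resistances in Ω):
  Node 1: (V_1 - 10)/30 + (V_1 - 0)/300 = 0
Collecting terms: 0.03667 × V_1 = 0.3333  =>  V_1 = 9.091 V
I_R1 = (V_0 - V_1)/R1 = (10 - 9.091)/30 = 0.0303 A
|I_R1| = 0.0303 A

Final answer: |I_R1| = 0.0303 A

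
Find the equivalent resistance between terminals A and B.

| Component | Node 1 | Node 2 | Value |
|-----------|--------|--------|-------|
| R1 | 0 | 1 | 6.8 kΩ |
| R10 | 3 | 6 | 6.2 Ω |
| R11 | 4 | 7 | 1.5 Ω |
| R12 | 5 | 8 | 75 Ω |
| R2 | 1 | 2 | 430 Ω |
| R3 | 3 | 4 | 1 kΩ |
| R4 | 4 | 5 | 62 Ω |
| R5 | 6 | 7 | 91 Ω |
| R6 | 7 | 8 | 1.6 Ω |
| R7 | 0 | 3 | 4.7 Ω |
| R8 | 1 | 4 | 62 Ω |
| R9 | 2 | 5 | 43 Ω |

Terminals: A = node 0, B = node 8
The network is not a plain series/parallel combination. Inject a 1 A test current into terminal A (node 0) and return it from terminal B (node 8); then R_eq = V_A / (1 A).
Nodal analysis, taking node 8 as the 0 V reference.
Current source I_test pushes 1 A into node 0 and draws it out of node 8.
KCL at each unknown node (sum of currents leaving = 0; resistances in Ω):
  Node 0: (V_0 - V_1)/6800 + (V_0 - V_3)/4.7 - 1 = 0
  Node 1: (V_1 - V_0)/6800 + (V_1 - V_2)/430 + (V_1 - V_4)/62 = 0
  Node 2: (V_2 - V_1)/430 + (V_2 - V_5)/43 = 0
  Node 3: (V_3 - V_0)/4.7 + (V_3 - V_4)/1000 + (V_3 - V_6)/6.2 = 0
  Node 4: (V_4 - V_1)/62 + (V_4 - V_3)/1000 + (V_4 - V_5)/62 + (V_4 - V_7)/1.5 = 0
  Node 5: (V_5 - V_2)/43 + (V_5 - V_4)/62 + (V_5 - 0)/75 = 0
  Node 6: (V_6 - V_3)/6.2 + (V_6 - V_7)/91 = 0
  Node 7: (V_7 - V_4)/1.5 + (V_7 - V_6)/91 + (V_7 - 0)/1.6 = 0
Collecting terms (coefficients in siemens):
  0.2129·V_0 - 0.0001471·V_1 - 0.2128·V_3 = 1
  0.0186·V_1 - 0.0001471·V_0 - 0.002326·V_2 - 0.01613·V_4 = 0
  0.02558·V_2 - 0.002326·V_1 - 0.02326·V_5 = 0
  0.3751·V_3 - 0.2128·V_0 - 0.001·V_4 - 0.1613·V_6 = 0
  0.6999·V_4 - 0.01613·V_1 - 0.001·V_3 - 0.01613·V_5 - 0.6667·V_7 = 0
  0.05272·V_5 - 0.02326·V_2 - 0.01613·V_4 = 0
  0.1723·V_6 - 0.1613·V_3 - 0.01099·V_7 = 0
  1.303·V_7 - 0.6667·V_4 - 0.01099·V_6 = 0
Solving these 8 simultaneous equations (Gaussian elimination) gives:
  V_0 = 93.63 V, V_1 = 2.366 V, V_2 = 1.152 V, V_3 = 88.99 V
  V_4 = 1.708 V, V_5 = 1.031 V, V_6 = 83.41 V, V_7 = 1.578 V
R_eq = V_0 / 1 A = 93.63 Ω

Final answer: 93.63 Ω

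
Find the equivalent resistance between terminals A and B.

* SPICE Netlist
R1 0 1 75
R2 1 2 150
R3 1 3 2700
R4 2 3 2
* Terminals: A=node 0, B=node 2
Reduce the network between node 0 (A) and node 2 (B) by series/parallel combination:
  Rs1 = R3 + R4 (series, joined only at node 3) = 2700 + 2 = 2702 Ω
  Rp1 = R2 ‖ Rs1 (parallel, both between nodes 1 and 2) = 1/(1/150 + 1/2702) = 142.1 Ω
  Rs2 = R1 + Rp1 (series, joined only at node 1) = 75 + 142.1 = 217.1 Ω
R_eq = 217.1 Ω

Final answer: 217.1 Ω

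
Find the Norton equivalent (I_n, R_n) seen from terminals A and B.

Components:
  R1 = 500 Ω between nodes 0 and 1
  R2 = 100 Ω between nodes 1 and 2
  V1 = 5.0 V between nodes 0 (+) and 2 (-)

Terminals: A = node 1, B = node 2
Find the Thévenin equivalent first; then I_n = V_th/R_th and R_n = R_th.
Step 1 — V_th is the open-circuit voltage V_A - V_B (nothing connected across the terminals).
Nodal analysis, taking node 2 as the 0 V reference.
Source V1 fixes V_0 = 5 V.
KCL at each unknown node (sum of currents leaving = 0; resistances in Ω):
  Node 1: (V_1 - 5)/500 + (V_1 - 0)/100 = 0
Collecting terms: 0.012 × V_1 = 0.01  =>  V_1 = 0.8333 V
V_th = V_1 - V_2 = 0.8333 - 0 = 0.8333 V
Step 2 — R_th: zero the source — replace V1 by a short circuit (node 2 merges into node 0) — and find the resistance seen between A (node 1) and B (node 0).
Reduce the network between node 1 (A) and node 0 (B) by series/parallel combination:
  Rp1 = R1 ‖ R2 (parallel, both between nodes 0 and 1) = 1/(1/500 + 1/100) = 83.33 Ω
R_th = 83.33 Ω
I_n = V_th/R_th = 0.8333/83.33 = 0.01 A, and R_n = R_th = 83.33 Ω

Final answer: I_n = 0.01 A, R_n = 83.33 Ω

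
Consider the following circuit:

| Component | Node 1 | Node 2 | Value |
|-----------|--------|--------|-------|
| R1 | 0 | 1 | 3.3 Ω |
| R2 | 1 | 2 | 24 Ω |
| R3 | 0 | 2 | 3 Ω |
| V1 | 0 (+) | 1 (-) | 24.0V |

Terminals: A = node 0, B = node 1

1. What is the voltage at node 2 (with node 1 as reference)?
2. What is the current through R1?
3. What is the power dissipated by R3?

Nodal analysis, taking node 1 as the 0 V reference.
Source V1 fixes V_0 = 24 V.
KCL at each unknown node (sum of currents leaving = 0; resistances in Ω):
  Node 2: (V_2 - 0)/24 + (V_2 - 24)/3 = 0
Collecting terms: 0.375 × V_2 = 8  =>  V_2 = 21.33 V
Part 1:
  Read off the nodal solution: V_2 = 21.33 V
Part 2:
  I_R1 = (V_0 - V_1)/R1 = (24 - 0)/3.3 = 7.273 A
  Magnitude: I_R1 = 7.273 A
Part 3:
  I_R3 = (V_0 - V_2)/R3 = (24 - 21.33)/3 = 0.8889 A
  P_R3 = I_R3² × R3 = (0.8889)² × 3 = 2.37 W

Final answers:
1. V_2 = 21.33 V
2. I_R1 = 7.273 A
3. P_R3 = 2.37 W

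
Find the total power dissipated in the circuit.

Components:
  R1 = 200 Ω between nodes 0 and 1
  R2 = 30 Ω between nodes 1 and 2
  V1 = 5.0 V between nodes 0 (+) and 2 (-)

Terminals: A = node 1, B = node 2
Nodal analysis, taking node 2 as the 0 V reference.
Source V1 fixes V_0 = 5 V.
KCL at each unknown node (sum of currents leaving = 0; resistances in Ω):
  Node 1: (V_1 - 5)/200 + (V_1 - 0)/30 = 0
Collecting terms: 0.03833 × V_1 = 0.025  =>  V_1 = 0.6522 V
Power in each resistor, P = (ΔV)²/R:
  P_R1 = (5 - 0.6522)²/200 = 0.09452 W
  P_R2 = (0.6522 - 0)²/30 = 0.01418 W
P_total = P_R1 + P_R2 = 0.1087 W

Final answer: 0.1087 W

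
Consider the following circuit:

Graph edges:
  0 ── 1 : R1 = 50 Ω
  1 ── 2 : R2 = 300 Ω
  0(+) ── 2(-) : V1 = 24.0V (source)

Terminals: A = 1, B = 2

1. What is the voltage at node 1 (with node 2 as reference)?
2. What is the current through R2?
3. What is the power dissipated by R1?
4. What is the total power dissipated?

Nodal analysis, taking node 2 as the 0 V reference.
Source V1 fixes V_0 = 24 V.
KCL at each unknown node (sum of currents leaving = 0; resistances in Ω):
  Node 1: (V_1 - 24)/50 + (V_1 - 0)/300 = 0
Collecting terms: 0.02333 × V_1 = 0.48  =>  V_1 = 20.57 V
Part 1:
  Read off the nodal solution: V_1 = 20.57 V
Part 2:
  I_R2 = (V_1 - V_2)/R2 = (20.57 - 0)/300 = 0.06857 A
  Magnitude: I_R2 = 0.06857 A
Part 3:
  I_R1 = (V_0 - V_1)/R1 = (24 - 20.57)/50 = 0.06857 A
  P_R1 = I_R1² × R1 = (0.06857)² × 50 = 0.2351 W
Part 4:
  Power in each resistor, P = (ΔV)²/R:
    P_R1 = (24 - 20.57)²/50 = 0.2351 W
    P_R2 = (20.57 - 0)²/300 = 1.411 W
  P_total = P_R1 + P_R2 = 1.646 W

Final answers:
1. V_1 = 20.57 V
2. I_R2 = 0.06857 A
3. P_R1 = 0.2351 W
4. P_total = 1.646 W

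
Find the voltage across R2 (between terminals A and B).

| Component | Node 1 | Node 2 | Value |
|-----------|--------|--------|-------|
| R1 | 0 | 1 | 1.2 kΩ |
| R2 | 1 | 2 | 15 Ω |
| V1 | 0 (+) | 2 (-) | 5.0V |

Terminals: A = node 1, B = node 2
R1 and R2 are in series across V1 (node 0 → node 1 → node 2), and the output A–B is taken across R2, so this is a voltage divider.
Series current: I = V1/(R1 + R2) = 5/(1200 + 15) = 5/1215 = 0.004115 A
V_R2 = I × R2 = V1 × R2/(R1 + R2) = 5 × 15/1215 = 0.06173 V

Final answer: 0.06173 V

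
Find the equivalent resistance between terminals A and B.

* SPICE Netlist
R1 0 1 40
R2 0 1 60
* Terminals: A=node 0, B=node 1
Reduce the network between node 0 (A) and node 1 (B) by series/parallel combination:
  Rp1 = R1 ‖ R2 (parallel, both between nodes 0 and 1) = 1/(1/40 + 1/60) = 24 Ω
R_eq = 24 Ω

Final answer: 24 Ω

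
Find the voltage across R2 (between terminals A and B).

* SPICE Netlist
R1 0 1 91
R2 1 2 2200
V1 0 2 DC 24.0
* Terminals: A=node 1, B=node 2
R1 and R2 are in series across V1 (node 0 → node 1 → node 2), and the output A–B is taken across R2, so this is a voltage divider.
Series current: I = V1/(R1 + R2) = 24/(91 + 2200) = 24/2291 = 0.01048 A
V_R2 = I × R2 = V1 × R2/(R1 + R2) = 24 × 2200/2291 = 23.05 V

Final answer: 23.05 V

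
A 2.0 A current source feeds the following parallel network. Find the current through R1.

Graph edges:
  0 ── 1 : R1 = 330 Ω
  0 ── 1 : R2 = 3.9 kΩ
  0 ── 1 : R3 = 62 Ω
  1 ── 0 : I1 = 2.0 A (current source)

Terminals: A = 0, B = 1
All resistors sit directly between nodes 0 and 1, so they are in parallel and share one voltage V; the full source current 2 A splits among them.
1/R_par = 1/330 + 1/3900 + 1/62 = 0.01942 S  =>  R_par = 51.5 Ω
V = I × R_par = 2 × 51.5 = 103 V
I_R1 = V/R1 = 103/330 = 0.3121 A

Final answer: 0.3121 A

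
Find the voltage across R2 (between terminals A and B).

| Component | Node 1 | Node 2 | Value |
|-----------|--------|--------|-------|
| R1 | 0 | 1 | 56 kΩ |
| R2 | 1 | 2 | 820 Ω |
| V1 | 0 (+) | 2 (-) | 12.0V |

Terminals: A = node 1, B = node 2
R1 and R2 are in series across V1 (node 0 → node 1 → node 2), and the output A–B is taken across R2, so this is a voltage divider.
Series current: I = V1/(R1 + R2) = 12/(56000 + 820) = 12/56820 = 0.0002112 A
V_R2 = I × R2 = V1 × R2/(R1 + R2) = 12 × 820/56820 = 0.1732 V

Final answer: 0.1732 V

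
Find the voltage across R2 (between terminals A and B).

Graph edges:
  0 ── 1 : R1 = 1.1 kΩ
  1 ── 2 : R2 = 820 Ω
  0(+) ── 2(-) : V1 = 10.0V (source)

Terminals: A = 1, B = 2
R1 and R2 are in series across V1 (node 0 → node 1 → node 2), and the output A–B is taken across R2, so this is a voltage divider.
Series current: I = V1/(R1 + R2) = 10/(1100 + 820) = 10/1920 = 0.005208 A
V_R2 = I × R2 = V1 × R2/(R1 + R2) = 10 × 820/1920 = 4.271 V

Final answer: 4.271 V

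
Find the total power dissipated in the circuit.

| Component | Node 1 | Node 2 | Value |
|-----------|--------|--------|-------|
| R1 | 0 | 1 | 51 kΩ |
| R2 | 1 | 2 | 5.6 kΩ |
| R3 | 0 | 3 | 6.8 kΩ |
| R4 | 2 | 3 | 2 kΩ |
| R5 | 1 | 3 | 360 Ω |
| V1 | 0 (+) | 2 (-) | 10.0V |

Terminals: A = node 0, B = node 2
Nodal analysis, taking node 2 as the 0 V reference.
Source V1 fixes V_0 = 10 V.
KCL at each unknown node (sum of currents leaving = 0; resistances in Ω):
  Node 1: (V_1 - 10)/51000 + (V_1 - 0)/5600 + (V_1 - V_3)/360 = 0
  Node 3: (V_3 - 10)/6800 + (V_3 - 0)/2000 + (V_3 - V_1)/360 = 0
Collecting terms (coefficients in siemens):
  0.002976·V_1 - 0.002778·V_3 = 0.0001961
  0.003425·V_3 - 0.002778·V_1 = 0.001471
Determinant D = (0.002976)(0.003425) - (-0.002778)(-0.002778) = 0.000002476
V_1 = [(0.0001961)(0.003425) - (-0.002778)(0.001471)]/D = 1.921 V
V_3 = [(0.002976)(0.001471) - (0.0001961)(-0.002778)]/D = 1.987 V
Power in each resistor, P = (ΔV)²/R:
  P_R1 = (10 - 1.921)²/51000 = 0.00128 W
  P_R2 = (1.921 - 0)²/5600 = 0.0006589 W
  P_R3 = (10 - 1.987)²/6800 = 0.009441 W
  P_R4 = (0 - 1.987)²/2000 = 0.001975 W
  P_R5 = (1.921 - 1.987)²/360 = 0.00001227 W
P_total = P_R1 + P_R2 + P_R3 + P_R4 + P_R5 = 0.01337 W

Final answer: 0.01337 W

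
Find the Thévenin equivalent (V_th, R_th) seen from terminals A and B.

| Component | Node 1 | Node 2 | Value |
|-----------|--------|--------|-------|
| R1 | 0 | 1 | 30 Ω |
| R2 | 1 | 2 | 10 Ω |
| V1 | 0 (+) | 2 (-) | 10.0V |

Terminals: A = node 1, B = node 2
Step 1 — V_th is the open-circuit voltage V_A - V_B (nothing connected across the terminals).
Nodal analysis, taking node 2 as the 0 V reference.
Source V1 fixes V_0 = 10 V.
KCL at each unknown node (sum of currents leaving = 0; resistances in Ω):
  Node 1: (V_1 - 10)/30 + (V_1 - 0)/10 = 0
Collecting terms: 0.1333 × V_1 = 0.3333  =>  V_1 = 2.5 V
V_th = V_1 - V_2 = 2.5 - 0 = 2.5 V
Step 2 — R_th: zero the source — replace V1 by a short circuit (node 2 merges into node 0) — and find the resistance seen between A (node 1) and B (node 0).
Reduce the network between node 1 (A) and node 0 (B) by series/parallel combination:
  Rp1 = R1 ‖ R2 (parallel, both between nodes 0 and 1) = 1/(1/30 + 1/10) = 7.5 Ω
R_th = 7.5 Ω

Final answer: V_th = 2.5 V, R_th = 7.5 Ω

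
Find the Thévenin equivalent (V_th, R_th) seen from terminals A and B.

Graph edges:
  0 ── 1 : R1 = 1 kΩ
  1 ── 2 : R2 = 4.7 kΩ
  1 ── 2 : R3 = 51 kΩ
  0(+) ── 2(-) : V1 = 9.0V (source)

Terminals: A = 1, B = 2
Step 1 — V_th is the open-circuit voltage V_A - V_B (nothing connected across the terminals).
Nodal analysis, taking node 2 as the 0 V reference.
Source V1 fixes V_0 = 9 V.
KCL at each unknown node (sum of currents leaving = 0; resistances in Ω):
  Node 1: (V_1 - 9)/1000 + (V_1 - 0)/4700 + (V_1 - 0)/51000 = 0
Collecting terms: 0.001232 × V_1 = 0.009  =>  V_1 = 7.303 V
V_th = V_1 - V_2 = 7.303 - 0 = 7.303 V
Step 2 — R_th: zero the source — replace V1 by a short circuit (node 2 merges into node 0) — and find the resistance seen between A (node 1) and B (node 0).
Reduce the network between node 1 (A) and node 0 (B) by series/parallel combination:
  Rp1 = R1 ‖ R2 ‖ R3 (parallel, all between nodes 0 and 1) = 1/(1/1000 + 1/4700 + 1/51000) = 811.4 Ω
R_th = 811.4 Ω

Final answer: V_th = 7.303 V, R_th = 811.4 Ω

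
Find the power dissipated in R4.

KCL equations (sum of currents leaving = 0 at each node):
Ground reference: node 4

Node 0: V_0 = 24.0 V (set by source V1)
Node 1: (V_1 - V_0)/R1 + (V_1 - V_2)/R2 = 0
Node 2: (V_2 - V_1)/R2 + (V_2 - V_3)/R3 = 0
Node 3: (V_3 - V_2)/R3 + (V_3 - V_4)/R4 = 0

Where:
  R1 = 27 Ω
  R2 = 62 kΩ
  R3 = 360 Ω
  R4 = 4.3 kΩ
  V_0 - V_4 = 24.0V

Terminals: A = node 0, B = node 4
Nodal analysis, taking node 4 as the 0 V reference.
Source V1 fixes V_0 = 24 V.
KCL at each unknown node (sum of currents leaving = 0; resistances in Ω):
  Node 1: (V_1 - 24)/27 + (V_1 - V_2)/62000 = 0
  Node 2: (V_2 - V_1)/62000 + (V_2 - V_3)/360 = 0
  Node 3: (V_3 - V_2)/360 + (V_3 - 0)/4300 = 0
Collecting terms (coefficients in siemens):
  0.03705·V_1 - 0.00001613·V_2 = 0.8889
  0.002794·V_2 - 0.00001613·V_1 - 0.002778·V_3 = 0
  0.00301·V_3 - 0.002778·V_2 = 0
Solving these 3 simultaneous equations (Gaussian elimination) gives:
  V_1 = 23.99 V, V_2 = 1.677 V, V_3 = 1.548 V
I_R4 = (V_3 - V_4)/R4 = (1.548 - 0)/4300 = 0.0003599 A
P_R4 = I_R4² × R4 = (0.0003599)² × 4300 = 0.0005569 W

Final answer: 0.0005569 W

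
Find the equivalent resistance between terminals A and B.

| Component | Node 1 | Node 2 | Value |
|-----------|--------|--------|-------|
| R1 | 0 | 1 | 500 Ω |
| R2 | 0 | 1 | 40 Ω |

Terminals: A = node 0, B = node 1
Reduce the network between node 0 (A) and node 1 (B) by series/parallel combination:
  Rp1 = R1 ‖ R2 (parallel, both between nodes 0 and 1) = 1/(1/500 + 1/40) = 37.04 Ω
R_eq = 37.04 Ω

Final answer: 37.04 Ω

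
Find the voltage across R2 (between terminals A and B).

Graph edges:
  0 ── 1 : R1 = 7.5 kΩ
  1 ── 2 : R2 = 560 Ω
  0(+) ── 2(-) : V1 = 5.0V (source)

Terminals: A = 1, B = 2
R1 and R2 are in series across V1 (node 0 → node 1 → node 2), and the output A–B is taken across R2, so this is a voltage divider.
Series current: I = V1/(R1 + R2) = 5/(7500 + 560) = 5/8060 = 0.0006203 A
V_R2 = I × R2 = V1 × R2/(R1 + R2) = 5 × 560/8060 = 0.3474 V

Final answer: 0.3474 V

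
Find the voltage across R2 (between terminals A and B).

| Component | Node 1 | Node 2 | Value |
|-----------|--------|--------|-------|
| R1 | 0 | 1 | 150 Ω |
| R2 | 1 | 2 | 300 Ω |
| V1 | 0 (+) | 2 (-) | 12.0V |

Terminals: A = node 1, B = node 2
R1 and R2 are in series across V1 (node 0 → node 1 → node 2), and the output A–B is taken across R2, so this is a voltage divider.
Series current: I = V1/(R1 + R2) = 12/(150 + 300) = 12/450 = 0.02667 A
V_R2 = I × R2 = V1 × R2/(R1 + R2) = 12 × 300/450 = 8 V

Final answer: 8 V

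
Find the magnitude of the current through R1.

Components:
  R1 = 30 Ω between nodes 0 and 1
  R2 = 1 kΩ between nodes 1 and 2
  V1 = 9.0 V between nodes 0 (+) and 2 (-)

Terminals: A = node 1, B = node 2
Nodal analysis, taking node 2 as the 0 V reference.
Source V1 fixes V_0 = 9 V.
KCL at each unknown node (sum of currents leaving = 0; resistances in Ω):
  Node 1: (V_1 - 9)/30 + (V_1 - 0)/1000 = 0
Collecting terms: 0.03433 × V_1 = 0.3  =>  V_1 = 8.738 V
I_R1 = (V_0 - V_1)/R1 = (9 - 8.738)/30 = 0.008738 A
|I_R1| = 0.008738 A

Final answer: |I_R1| = 0.008738 A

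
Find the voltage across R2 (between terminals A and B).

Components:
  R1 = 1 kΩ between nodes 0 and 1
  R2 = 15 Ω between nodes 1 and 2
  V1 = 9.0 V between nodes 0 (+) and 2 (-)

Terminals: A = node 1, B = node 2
R1 and R2 are in series across V1 (node 0 → node 1 → node 2), and the output A–B is taken across R2, so this is a voltage divider.
Series current: I = V1/(R1 + R2) = 9/(1000 + 15) = 9/1015 = 0.008867 A
V_R2 = I × R2 = V1 × R2/(R1 + R2) = 9 × 15/1015 = 0.133 V

Final answer: 0.133 V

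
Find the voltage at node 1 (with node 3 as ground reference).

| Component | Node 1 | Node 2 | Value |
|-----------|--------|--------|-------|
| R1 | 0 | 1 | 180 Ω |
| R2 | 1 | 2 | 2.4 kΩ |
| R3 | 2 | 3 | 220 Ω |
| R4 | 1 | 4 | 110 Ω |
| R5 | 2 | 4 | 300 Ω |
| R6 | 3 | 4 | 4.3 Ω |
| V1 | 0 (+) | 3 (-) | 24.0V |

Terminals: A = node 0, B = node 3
Nodal analysis, taking node 3 as the 0 V reference.
Source V1 fixes V_0 = 24 V.
KCL at each unknown node (sum of currents leaving = 0; resistances in Ω):
  Node 1: (V_1 - 24)/180 + (V_1 - V_2)/2400 + (V_1 - V_4)/110 = 0
  Node 2: (V_2 - V_1)/2400 + (V_2 - 0)/220 + (V_2 - V_4)/300 = 0
  Node 4: (V_4 - V_1)/110 + (V_4 - V_2)/300 + (V_4 - 0)/4.3 = 0
Collecting terms (coefficients in siemens):
  0.01506·V_1 - 0.0004167·V_2 - 0.009091·V_4 = 0.1333
  0.008295·V_2 - 0.0004167·V_1 - 0.003333·V_4 = 0
  0.245·V_4 - 0.009091·V_1 - 0.003333·V_2 = 0
Solving these 3 simultaneous equations (Gaussian elimination) gives:
  V_1 = 9.076 V, V_2 = 0.5945 V, V_4 = 0.3449 V
The requested potential is V_1 = 9.076 V.

Final answer: V_1 = 9.076 V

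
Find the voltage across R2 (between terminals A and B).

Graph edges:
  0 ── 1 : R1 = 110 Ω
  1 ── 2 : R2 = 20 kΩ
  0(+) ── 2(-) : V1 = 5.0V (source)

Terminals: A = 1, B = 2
R1 and R2 are in series across V1 (node 0 → node 1 → node 2), and the output A–B is taken across R2, so this is a voltage divider.
Series current: I = V1/(R1 + R2) = 5/(110 + 20000) = 5/20110 = 0.0002486 A
V_R2 = I × R2 = V1 × R2/(R1 + R2) = 5 × 20000/20110 = 4.973 V

Final answer: 4.973 V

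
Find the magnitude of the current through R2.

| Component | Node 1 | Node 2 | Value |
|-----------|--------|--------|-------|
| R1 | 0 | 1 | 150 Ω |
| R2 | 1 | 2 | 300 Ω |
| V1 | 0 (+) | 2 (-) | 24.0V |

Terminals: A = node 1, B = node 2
Nodal analysis, taking node 2 as the 0 V reference.
Source V1 fixes V_0 = 24 V.
KCL at each unknown node (sum of currents leaving = 0; resistances in Ω):
  Node 1: (V_1 - 24)/150 + (V_1 - 0)/300 = 0
Collecting terms: 0.01 × V_1 = 0.16  =>  V_1 = 16 V
I_R2 = (V_1 - V_2)/R2 = (16 - 0)/300 = 0.05333 A
|I_R2| = 0.05333 A

Final answer: |I_R2| = 0.05333 A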